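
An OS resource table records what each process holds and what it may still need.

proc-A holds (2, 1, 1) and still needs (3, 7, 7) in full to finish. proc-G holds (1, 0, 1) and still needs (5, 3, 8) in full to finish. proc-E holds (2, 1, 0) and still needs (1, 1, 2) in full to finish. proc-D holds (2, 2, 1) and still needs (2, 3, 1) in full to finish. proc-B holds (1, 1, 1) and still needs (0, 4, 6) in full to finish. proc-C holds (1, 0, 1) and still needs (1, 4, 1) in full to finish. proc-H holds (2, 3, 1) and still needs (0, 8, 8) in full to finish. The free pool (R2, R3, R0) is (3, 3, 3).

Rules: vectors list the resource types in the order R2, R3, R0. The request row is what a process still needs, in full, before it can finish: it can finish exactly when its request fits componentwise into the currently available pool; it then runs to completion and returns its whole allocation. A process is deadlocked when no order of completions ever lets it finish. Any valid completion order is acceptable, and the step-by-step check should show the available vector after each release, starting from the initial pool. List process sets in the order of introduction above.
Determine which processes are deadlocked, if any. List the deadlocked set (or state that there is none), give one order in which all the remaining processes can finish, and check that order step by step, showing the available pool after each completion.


The deadlocked set is proc-A, proc-G, proc-B and proc-H.
Key observation: no order helps: past proc-E, proc-D, proc-C, the free pool tops out at (8, 6, 5), below what each blocked process needs in R0.
A valid finishing order for the others: proc-E, proc-D, proc-C. Step-by-step check:
  pool = (3, 3, 3)
  proc-E: need (1, 1, 2) fits (3, 3, 3); releases (2, 1, 0), pool now (5, 4, 3)
  proc-D: need (2, 3, 1) fits (5, 4, 3); releases (2, 2, 1), pool now (7, 6, 4)
  proc-C: need (1, 4, 1) fits (7, 6, 4); releases (1, 0, 1), pool now (8, 6, 5)
None of the blocked processes ever fits:
  proc-A cannot run: need (3, 7, 7) vs free (8, 6, 5) (insufficient R3 and R0)
  proc-G cannot run: need (5, 3, 8) vs free (8, 6, 5) (insufficient R0)
  proc-B cannot run: need (0, 4, 6) vs free (8, 6, 5) (insufficient R0)
  proc-H cannot run: need (0, 8, 8) vs free (8, 6, 5) (insufficient R3 and R0)


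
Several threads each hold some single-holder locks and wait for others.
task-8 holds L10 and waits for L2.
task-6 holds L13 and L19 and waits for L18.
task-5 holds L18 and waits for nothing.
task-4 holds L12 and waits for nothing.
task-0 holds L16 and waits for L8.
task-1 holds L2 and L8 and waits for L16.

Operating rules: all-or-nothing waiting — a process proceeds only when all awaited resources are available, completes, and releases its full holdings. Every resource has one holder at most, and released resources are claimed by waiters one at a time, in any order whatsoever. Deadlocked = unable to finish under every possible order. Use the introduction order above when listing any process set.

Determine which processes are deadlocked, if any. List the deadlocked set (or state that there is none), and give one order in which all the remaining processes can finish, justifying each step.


Deadlocked set: task-8, task-0 and task-1.
Key observation: along task-1 -> task-0 -> task-1, each member waits on what the next one holds — a deadlock; task-8 waits into the deadlock from upstream.
The rest can finish in the order task-5, task-4, task-6.
Check, step by step:
  task-5: no waits; runs immediately, freeing L18
  task-4: no waits; runs immediately, freeing L12
  run task-6 (all its waits — L18 — are resolved); releases L13 and L19


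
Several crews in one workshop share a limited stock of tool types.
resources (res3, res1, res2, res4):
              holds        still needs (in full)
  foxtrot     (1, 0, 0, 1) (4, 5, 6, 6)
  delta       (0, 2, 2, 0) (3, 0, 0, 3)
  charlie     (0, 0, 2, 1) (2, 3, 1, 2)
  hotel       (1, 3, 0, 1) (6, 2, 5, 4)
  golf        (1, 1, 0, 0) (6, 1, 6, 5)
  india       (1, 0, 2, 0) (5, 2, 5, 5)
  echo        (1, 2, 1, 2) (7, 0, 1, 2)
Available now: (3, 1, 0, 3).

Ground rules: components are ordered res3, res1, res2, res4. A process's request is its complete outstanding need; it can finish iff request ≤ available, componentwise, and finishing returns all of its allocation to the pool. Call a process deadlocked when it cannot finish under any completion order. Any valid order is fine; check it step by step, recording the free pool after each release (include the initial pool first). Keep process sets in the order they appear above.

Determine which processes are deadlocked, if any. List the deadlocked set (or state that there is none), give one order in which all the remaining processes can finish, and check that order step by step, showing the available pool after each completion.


Deadlocked set: foxtrot, hotel, golf, india and echo.
Key observation: res3 is the bottleneck — with delta, charlie done the pool holds (3, 3, 4, 4), short of every remaining need.
One completion order for the rest: delta, charlie. Step-by-step check:
  pool = (3, 1, 0, 3)
  delta needs (3, 0, 0, 3) <= (3, 1, 0, 3) -> finishes; pool += (0, 2, 2, 0) = (3, 3, 2, 3)
  charlie needs (2, 3, 1, 2) <= (3, 3, 2, 3) -> finishes; pool += (0, 0, 2, 1) = (3, 3, 4, 4)
The blocked processes can never fit:
  blocked: foxtrot wants (4, 5, 6, 6), pool (3, 3, 4, 4) — not enough res3, res1, res2 and res4
  blocked: hotel wants (6, 2, 5, 4), pool (3, 3, 4, 4) — not enough res3 and res2
  blocked: golf wants (6, 1, 6, 5), pool (3, 3, 4, 4) — not enough res3, res2 and res4
  blocked: india wants (5, 2, 5, 5), pool (3, 3, 4, 4) — not enough res3, res2 and res4
  blocked: echo wants (7, 0, 1, 2), pool (3, 3, 4, 4) — not enough res3


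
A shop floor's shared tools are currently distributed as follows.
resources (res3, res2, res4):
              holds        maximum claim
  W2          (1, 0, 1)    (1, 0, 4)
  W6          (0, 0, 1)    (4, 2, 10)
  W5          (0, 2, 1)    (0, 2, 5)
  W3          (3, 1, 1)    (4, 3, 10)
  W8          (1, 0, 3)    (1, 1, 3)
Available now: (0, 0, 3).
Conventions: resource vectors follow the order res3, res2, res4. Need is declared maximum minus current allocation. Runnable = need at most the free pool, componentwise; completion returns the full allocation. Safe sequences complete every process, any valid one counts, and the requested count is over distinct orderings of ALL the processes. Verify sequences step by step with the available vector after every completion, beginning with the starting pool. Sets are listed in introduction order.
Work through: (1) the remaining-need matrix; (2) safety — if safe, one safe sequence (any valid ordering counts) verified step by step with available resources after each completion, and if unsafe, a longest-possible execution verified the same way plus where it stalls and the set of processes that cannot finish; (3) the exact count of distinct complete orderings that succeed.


(1) Outstanding need per process (order res3, res2, res4):
  W2: (0, 0, 3)
  W6: (4, 2, 9)
  W5: (0, 0, 4)
  W3: (1, 2, 9)
  W8: (0, 1, 0)
(2) UNSAFE — no complete ordering exists.
Key observation: even finishing W2, W5, W8 leaves just (2, 2, 8) free — too little res4 for any of the remaining processes.
A maximal execution: W2, W5, W8 — then nothing else fits. Check, step by step:
  pool = (0, 0, 3)
  run W2 (needs (0, 0, 3), free (0, 0, 3)); after release of (1, 0, 1) the pool is (1, 0, 4)
  run W5 (needs (0, 0, 4), free (1, 0, 4)); after release of (0, 2, 1) the pool is (1, 2, 5)
  run W8 (needs (0, 1, 0), free (1, 2, 5)); after release of (1, 0, 3) the pool is (2, 2, 8)
  W6 still needs (4, 2, 9) but only (2, 2, 8) is free — short on res3 and res4
  W3 still needs (1, 2, 9) but only (2, 2, 8) is free — short on res4
Never able to finish: W6 and W3.
(3) Exactly 0 of the possible complete orderings are safe sequences.


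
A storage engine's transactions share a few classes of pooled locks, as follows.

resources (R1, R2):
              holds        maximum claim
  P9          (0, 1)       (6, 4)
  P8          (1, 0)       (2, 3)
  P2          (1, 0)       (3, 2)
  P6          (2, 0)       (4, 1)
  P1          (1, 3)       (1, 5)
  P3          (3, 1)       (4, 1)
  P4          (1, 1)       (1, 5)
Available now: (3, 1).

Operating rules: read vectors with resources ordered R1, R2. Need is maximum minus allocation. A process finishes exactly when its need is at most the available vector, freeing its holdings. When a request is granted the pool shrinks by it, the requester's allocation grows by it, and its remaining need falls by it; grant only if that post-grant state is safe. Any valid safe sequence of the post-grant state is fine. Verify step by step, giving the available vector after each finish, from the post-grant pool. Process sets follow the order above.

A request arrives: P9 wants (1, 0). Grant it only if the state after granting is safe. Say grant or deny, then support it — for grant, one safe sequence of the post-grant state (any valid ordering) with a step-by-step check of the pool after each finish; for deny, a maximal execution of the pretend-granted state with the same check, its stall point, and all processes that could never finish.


GRANT — the state after the grant stays safe, e.g. via P3, P2, P1, P4, P6, P9, P8.
Key observation: granting shrinks the pool to (2, 1), yet P3 still fits and the chain goes through.
Step-by-step check of the post-grant state:
  pool = (2, 1)
  P3 needs (1, 0) <= (2, 1) -> finishes; pool += (3, 1) = (5, 2)
  P2 needs (2, 2) <= (5, 2) -> finishes; pool += (1, 0) = (6, 2)
  P1 needs (0, 2) <= (6, 2) -> finishes; pool += (1, 3) = (7, 5)
  P4 needs (0, 4) <= (7, 5) -> finishes; pool += (1, 1) = (8, 6)
  P6 needs (2, 1) <= (8, 6) -> finishes; pool += (2, 0) = (10, 6)
  P9 needs (5, 3) <= (10, 6) -> finishes; pool += (1, 1) = (11, 7)
  P8 needs (1, 3) <= (11, 7) -> finishes; pool += (1, 0) = (12, 7)


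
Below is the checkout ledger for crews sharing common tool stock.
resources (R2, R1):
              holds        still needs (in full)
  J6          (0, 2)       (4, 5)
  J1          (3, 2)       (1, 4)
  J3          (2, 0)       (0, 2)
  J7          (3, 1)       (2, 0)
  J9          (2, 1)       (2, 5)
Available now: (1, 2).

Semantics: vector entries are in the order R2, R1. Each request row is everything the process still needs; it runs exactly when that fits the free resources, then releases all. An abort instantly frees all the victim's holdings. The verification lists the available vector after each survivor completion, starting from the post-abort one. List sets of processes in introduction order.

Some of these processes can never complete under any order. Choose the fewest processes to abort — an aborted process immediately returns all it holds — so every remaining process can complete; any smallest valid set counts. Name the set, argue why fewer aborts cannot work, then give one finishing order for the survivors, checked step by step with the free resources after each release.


Minimum abort set: J1.
Key observation: before aborting J1, J9 was permanently blocked — no order could ever run it; afterwards it completes at step 2.
Minimality: the empty abort set fails — the state is deadlocked as it stands.
The survivors complete as J7, J9, J3, J6. Walking it through (starting from the post-abort pool):
  pool = (4, 4)
  J7: need (2, 0) fits (4, 4); releases (3, 1), pool now (7, 5)
  J9: need (2, 5) fits (7, 5); releases (2, 1), pool now (9, 6)
  J3: need (0, 2) fits (9, 6); releases (2, 0), pool now (11, 6)
  J6: need (4, 5) fits (11, 6); releases (0, 2), pool now (11, 8)


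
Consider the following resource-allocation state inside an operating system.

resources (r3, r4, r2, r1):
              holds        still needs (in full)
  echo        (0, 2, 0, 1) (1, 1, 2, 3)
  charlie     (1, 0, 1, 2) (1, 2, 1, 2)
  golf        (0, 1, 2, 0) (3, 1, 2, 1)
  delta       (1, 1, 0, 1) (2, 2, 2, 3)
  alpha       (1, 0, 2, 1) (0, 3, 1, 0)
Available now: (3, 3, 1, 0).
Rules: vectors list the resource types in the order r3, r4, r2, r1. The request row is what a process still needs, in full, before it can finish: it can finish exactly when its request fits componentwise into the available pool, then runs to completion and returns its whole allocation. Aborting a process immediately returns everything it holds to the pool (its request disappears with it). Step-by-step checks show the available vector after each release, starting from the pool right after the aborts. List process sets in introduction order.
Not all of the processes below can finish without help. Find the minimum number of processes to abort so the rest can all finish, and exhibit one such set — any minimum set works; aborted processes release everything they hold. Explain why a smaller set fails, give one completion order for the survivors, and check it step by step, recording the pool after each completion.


Abort echo.
Key observation: charlie could never have finished before the abort; with (0, 2, 0, 1) returned by echo, it fits at step 2.
Minimality: the empty abort set fails — the state is deadlocked as it stands.
One survivor order: alpha, charlie, delta, golf. Verifying each step (post-abort pool first):
  pool = (3, 5, 1, 1)
  alpha: need (0, 3, 1, 0) fits (3, 5, 1, 1); releases (1, 0, 2, 1), pool now (4, 5, 3, 2)
  charlie: need (1, 2, 1, 2) fits (4, 5, 3, 2); releases (1, 0, 1, 2), pool now (5, 5, 4, 4)
  delta: need (2, 2, 2, 3) fits (5, 5, 4, 4); releases (1, 1, 0, 1), pool now (6, 6, 4, 5)
  golf: need (3, 1, 2, 1) fits (6, 6, 4, 5); releases (0, 1, 2, 0), pool now (6, 7, 6, 5)


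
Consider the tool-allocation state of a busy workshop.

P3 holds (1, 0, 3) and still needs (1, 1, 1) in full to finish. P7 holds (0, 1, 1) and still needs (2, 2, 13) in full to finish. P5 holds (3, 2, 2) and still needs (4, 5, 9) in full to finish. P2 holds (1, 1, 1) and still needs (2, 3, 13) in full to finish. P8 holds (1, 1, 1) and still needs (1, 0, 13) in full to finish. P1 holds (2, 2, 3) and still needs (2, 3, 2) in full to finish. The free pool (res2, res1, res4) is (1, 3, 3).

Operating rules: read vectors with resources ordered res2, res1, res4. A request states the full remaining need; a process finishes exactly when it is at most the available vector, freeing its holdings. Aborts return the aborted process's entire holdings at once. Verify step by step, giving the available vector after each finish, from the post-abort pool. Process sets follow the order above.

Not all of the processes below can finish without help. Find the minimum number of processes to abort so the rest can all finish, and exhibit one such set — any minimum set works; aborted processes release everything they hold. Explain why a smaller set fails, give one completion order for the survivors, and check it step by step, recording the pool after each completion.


Abort P2 and P8.
Key observation: the deadlocked P7 becomes finishable only because P2 and P8 released (2, 2, 2); it completes at step 4 below.
Why nothing smaller works — every single abort fails: P3 alone leaves P7 blocked (short on res4); P7 alone leaves P2 blocked (short on res4); P5 alone leaves P7 blocked (short on res4); P2 alone leaves P7 blocked (short on res4); P8 alone leaves P7 blocked (short on res4); P1 alone leaves P7 blocked (short on res4).
The survivors complete as P1, P3, P5, P7. Walking it through (starting from the post-abort pool):
  pool = (3, 5, 5)
  run P1 (needs (2, 3, 2), free (3, 5, 5)); after release of (2, 2, 3) the pool is (5, 7, 8)
  run P3 (needs (1, 1, 1), free (5, 7, 8)); after release of (1, 0, 3) the pool is (6, 7, 11)
  run P5 (needs (4, 5, 9), free (6, 7, 11)); after release of (3, 2, 2) the pool is (9, 9, 13)
  run P7 (needs (2, 2, 13), free (9, 9, 13)); after release of (0, 1, 1) the pool is (9, 10, 14)


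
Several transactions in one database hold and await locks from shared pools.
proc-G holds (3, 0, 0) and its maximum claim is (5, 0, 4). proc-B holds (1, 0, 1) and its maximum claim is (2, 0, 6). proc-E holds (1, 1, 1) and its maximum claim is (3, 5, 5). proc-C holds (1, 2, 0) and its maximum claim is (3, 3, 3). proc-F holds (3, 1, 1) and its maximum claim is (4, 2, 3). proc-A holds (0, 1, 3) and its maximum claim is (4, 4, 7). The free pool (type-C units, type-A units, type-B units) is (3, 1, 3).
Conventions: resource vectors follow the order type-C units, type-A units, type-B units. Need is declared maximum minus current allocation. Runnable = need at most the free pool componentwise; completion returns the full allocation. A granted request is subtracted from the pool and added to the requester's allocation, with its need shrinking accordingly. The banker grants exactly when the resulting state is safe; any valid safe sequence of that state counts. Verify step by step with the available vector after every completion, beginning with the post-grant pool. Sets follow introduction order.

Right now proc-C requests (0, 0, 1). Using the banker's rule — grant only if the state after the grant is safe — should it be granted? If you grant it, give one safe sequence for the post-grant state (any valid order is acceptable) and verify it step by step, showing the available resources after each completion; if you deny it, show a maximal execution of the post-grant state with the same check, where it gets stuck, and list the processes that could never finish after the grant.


GRANT — the state after the grant stays safe, e.g. via proc-F, proc-C, proc-E, proc-A, proc-G, proc-B.
Key observation: the grant leaves (3, 1, 2) free — enough for proc-F, whose release restarts the cascade.
Check on the post-grant state, step by step:
  pool = (3, 1, 2)
  proc-F: need (1, 1, 2) fits (3, 1, 2); releases (3, 1, 1), pool now (6, 2, 3)
  proc-C: need (2, 1, 2) fits (6, 2, 3); releases (1, 2, 1), pool now (7, 4, 4)
  proc-E: need (2, 4, 4) fits (7, 4, 4); releases (1, 1, 1), pool now (8, 5, 5)
  proc-A: need (4, 3, 4) fits (8, 5, 5); releases (0, 1, 3), pool now (8, 6, 8)
  proc-G: need (2, 0, 4) fits (8, 6, 8); releases (3, 0, 0), pool now (11, 6, 8)
  proc-B: need (1, 0, 5) fits (11, 6, 8); releases (1, 0, 1), pool now (12, 6, 9)


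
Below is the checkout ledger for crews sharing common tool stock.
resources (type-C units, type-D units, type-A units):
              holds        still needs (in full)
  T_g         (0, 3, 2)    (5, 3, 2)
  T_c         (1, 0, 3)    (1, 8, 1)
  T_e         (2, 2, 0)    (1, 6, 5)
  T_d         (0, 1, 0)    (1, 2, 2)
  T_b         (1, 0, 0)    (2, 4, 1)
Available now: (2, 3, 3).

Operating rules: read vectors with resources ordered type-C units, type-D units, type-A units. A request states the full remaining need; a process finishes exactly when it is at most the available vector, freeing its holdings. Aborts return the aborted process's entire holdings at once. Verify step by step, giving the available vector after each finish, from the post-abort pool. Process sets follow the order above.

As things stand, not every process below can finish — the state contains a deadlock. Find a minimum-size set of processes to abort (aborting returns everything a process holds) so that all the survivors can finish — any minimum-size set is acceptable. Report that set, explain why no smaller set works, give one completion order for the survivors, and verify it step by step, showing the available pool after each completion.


The answer: abort T_e.
Key observation: T_g could never have finished before the abort; with (2, 2, 0) returned by T_e, it fits at step 3.
Minimality: the empty abort set fails — the state is deadlocked as it stands.
The survivors complete as T_d, T_b, T_g, T_c. Step-by-step check (starting from the post-abort pool):
  pool = (4, 5, 3)
  run T_d (needs (1, 2, 2), free (4, 5, 3)); after release of (0, 1, 0) the pool is (4, 6, 3)
  run T_b (needs (2, 4, 1), free (4, 6, 3)); after release of (1, 0, 0) the pool is (5, 6, 3)
  run T_g (needs (5, 3, 2), free (5, 6, 3)); after release of (0, 3, 2) the pool is (5, 9, 5)
  run T_c (needs (1, 8, 1), free (5, 9, 5)); after release of (1, 0, 3) the pool is (6, 9, 8)


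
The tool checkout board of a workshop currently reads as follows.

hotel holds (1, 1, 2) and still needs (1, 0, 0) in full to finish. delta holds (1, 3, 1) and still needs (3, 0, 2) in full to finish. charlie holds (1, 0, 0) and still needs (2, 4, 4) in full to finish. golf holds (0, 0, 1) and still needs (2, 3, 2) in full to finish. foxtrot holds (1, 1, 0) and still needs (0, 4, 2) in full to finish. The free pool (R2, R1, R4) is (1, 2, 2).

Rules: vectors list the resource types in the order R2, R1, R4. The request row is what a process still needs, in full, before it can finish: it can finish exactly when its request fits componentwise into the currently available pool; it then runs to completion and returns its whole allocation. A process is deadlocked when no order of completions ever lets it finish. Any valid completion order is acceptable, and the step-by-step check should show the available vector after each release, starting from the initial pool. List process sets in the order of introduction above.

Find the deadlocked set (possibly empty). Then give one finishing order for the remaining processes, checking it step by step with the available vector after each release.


Deadlocked: delta, charlie and foxtrot.
Key observation: after hotel, golf the pool peaks at (2, 3, 5), and each blocked process is short somewhere: delta on R2; charlie on R1; foxtrot on R1.
A valid finishing order for the others: hotel, golf. Walking it through:
  pool = (1, 2, 2)
  hotel needs (1, 0, 0) <= (1, 2, 2) -> finishes; pool += (1, 1, 2) = (2, 3, 4)
  golf needs (2, 3, 2) <= (2, 3, 4) -> finishes; pool += (0, 0, 1) = (2, 3, 5)
None of the blocked processes ever fits:
  blocked: delta wants (3, 0, 2), pool (2, 3, 5) — not enough R2
  blocked: charlie wants (2, 4, 4), pool (2, 3, 5) — not enough R1
  blocked: foxtrot wants (0, 4, 2), pool (2, 3, 5) — not enough R1


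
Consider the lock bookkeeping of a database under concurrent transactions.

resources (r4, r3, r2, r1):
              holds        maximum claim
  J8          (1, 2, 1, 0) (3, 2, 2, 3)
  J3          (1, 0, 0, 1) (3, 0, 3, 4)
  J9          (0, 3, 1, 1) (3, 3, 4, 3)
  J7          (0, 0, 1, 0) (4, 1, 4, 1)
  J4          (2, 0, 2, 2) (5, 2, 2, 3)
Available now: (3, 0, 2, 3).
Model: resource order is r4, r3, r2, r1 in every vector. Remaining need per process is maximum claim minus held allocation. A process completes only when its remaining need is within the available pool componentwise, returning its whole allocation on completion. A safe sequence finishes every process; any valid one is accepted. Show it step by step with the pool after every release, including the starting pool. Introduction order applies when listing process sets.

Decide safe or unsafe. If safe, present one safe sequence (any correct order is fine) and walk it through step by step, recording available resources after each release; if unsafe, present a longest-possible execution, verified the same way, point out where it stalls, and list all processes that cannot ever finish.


SAFE. One safe sequence: J8, J7, J3, J4, J9.
Key observation: the first exact fit in this order is J8 — it needs (2, 0, 1, 3) with (3, 0, 2, 3) free, meeting a requested resource to the last unit.
Step-by-step check:
  pool = (3, 0, 2, 3)
  J8: need (2, 0, 1, 3) fits (3, 0, 2, 3); releases (1, 2, 1, 0), pool now (4, 2, 3, 3)
  J7: need (4, 1, 3, 1) fits (4, 2, 3, 3); releases (0, 0, 1, 0), pool now (4, 2, 4, 3)
  J3: need (2, 0, 3, 3) fits (4, 2, 4, 3); releases (1, 0, 0, 1), pool now (5, 2, 4, 4)
  J4: need (3, 2, 0, 1) fits (5, 2, 4, 4); releases (2, 0, 2, 2), pool now (7, 2, 6, 6)
  J9: need (3, 0, 3, 2) fits (7, 2, 6, 6); releases (0, 3, 1, 1), pool now (7, 5, 7, 7)


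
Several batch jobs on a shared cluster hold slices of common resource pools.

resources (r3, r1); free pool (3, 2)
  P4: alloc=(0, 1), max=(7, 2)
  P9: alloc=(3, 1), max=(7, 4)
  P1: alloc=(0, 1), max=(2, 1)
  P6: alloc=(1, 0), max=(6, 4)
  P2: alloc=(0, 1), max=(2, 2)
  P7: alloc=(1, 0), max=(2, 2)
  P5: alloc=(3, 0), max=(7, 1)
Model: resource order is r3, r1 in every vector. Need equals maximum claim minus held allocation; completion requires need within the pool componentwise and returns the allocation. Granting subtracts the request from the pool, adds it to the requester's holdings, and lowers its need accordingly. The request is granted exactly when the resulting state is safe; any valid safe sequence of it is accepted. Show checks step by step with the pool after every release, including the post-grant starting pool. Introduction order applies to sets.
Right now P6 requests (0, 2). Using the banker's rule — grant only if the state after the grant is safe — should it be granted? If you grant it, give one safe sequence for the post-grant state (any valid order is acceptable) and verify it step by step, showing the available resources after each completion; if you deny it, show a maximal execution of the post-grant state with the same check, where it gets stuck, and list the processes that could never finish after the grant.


GRANT. The post-grant state is safe; one safe sequence: P1, P2, P7, P5, P6, P4, P9.
Key observation: the grant leaves (3, 0) free — enough for P1, whose release restarts the cascade.
Verifying the post-grant state step by step:
  pool = (3, 0)
  P1: need (2, 0) fits (3, 0); releases (0, 1), pool now (3, 1)
  P2: need (2, 1) fits (3, 1); releases (0, 1), pool now (3, 2)
  P7: need (1, 2) fits (3, 2); releases (1, 0), pool now (4, 2)
  P5: need (4, 1) fits (4, 2); releases (3, 0), pool now (7, 2)
  P6: need (5, 2) fits (7, 2); releases (1, 2), pool now (8, 4)
  P4: need (7, 1) fits (8, 4); releases (0, 1), pool now (8, 5)
  P9: need (4, 3) fits (8, 5); releases (3, 1), pool now (11, 6)


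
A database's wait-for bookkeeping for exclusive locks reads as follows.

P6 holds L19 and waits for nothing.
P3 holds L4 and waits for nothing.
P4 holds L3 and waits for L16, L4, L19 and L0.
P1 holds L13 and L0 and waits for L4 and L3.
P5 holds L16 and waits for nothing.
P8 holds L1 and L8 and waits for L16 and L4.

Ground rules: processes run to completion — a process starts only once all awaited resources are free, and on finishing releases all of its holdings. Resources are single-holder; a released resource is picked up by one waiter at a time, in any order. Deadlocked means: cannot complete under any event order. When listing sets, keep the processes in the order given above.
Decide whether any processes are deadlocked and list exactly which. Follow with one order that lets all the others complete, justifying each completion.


Deadlocked: P4 and P1.
Key observation: the waits loop around P4 -> P1 -> P4 with no way out; no other process is dragged down with it.
One completion order for the rest: P6, P5, P3, P8.
Verifying each step:
  P6 waits on nothing -> runs at once and releases L19
  P5 waits on nothing -> runs at once and releases L16
  P3 waits on nothing -> runs at once and releases L4
  P8: everything it awaited (L16 and L4) is free; runs, freeing L1 and L8


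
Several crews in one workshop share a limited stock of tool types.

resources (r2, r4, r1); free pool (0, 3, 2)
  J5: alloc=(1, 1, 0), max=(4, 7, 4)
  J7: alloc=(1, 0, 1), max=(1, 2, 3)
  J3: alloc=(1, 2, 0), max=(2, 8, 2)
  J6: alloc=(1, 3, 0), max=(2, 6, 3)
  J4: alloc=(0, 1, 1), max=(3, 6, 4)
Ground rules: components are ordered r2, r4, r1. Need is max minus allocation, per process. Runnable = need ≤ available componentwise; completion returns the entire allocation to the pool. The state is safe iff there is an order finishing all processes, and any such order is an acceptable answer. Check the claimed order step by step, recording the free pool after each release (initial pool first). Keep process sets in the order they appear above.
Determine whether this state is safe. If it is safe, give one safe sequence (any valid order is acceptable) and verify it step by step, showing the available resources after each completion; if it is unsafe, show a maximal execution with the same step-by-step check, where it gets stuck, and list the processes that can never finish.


SAFE, for example via the order J7, J6, J3, J4, J5.
Key observation: the first exact fit in this order is J7 — it needs (0, 2, 2) with (0, 3, 2) free, meeting a requested resource to the last unit.
Walking it through:
  pool = (0, 3, 2)
  J7: need (0, 2, 2) fits (0, 3, 2); releases (1, 0, 1), pool now (1, 3, 3)
  J6: need (1, 3, 3) fits (1, 3, 3); releases (1, 3, 0), pool now (2, 6, 3)
  J3: need (1, 6, 2) fits (2, 6, 3); releases (1, 2, 0), pool now (3, 8, 3)
  J4: need (3, 5, 3) fits (3, 8, 3); releases (0, 1, 1), pool now (3, 9, 4)
  J5: need (3, 6, 4) fits (3, 9, 4); releases (1, 1, 0), pool now (4, 10, 4)


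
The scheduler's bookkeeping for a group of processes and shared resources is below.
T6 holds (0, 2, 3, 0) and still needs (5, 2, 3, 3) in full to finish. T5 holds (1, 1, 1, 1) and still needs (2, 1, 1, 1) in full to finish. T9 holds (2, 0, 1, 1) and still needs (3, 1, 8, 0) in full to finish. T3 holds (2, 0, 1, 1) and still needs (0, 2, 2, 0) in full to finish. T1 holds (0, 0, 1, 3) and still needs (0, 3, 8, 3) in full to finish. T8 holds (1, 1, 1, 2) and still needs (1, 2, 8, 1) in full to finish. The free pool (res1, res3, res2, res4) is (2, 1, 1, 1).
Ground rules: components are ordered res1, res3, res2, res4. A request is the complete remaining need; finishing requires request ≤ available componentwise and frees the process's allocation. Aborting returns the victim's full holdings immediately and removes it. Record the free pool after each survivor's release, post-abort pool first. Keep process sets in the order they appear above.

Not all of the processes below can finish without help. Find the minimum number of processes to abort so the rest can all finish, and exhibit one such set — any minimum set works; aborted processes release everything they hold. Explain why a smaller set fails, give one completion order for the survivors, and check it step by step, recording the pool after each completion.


Minimum abort set: T9 and T8.
Key observation: T1 was stuck for good until T9 and T8 gave back (3, 1, 2, 3); in the order shown it finishes at step 4.
No one abort is enough; case by case: T6 alone leaves T9 blocked (short on res2); T5 alone leaves T9 blocked (short on res2); T9 alone leaves T1 blocked (short on res2); T3 alone leaves T9 blocked (short on res2); T1 alone leaves T9 blocked (short on res2); T8 alone leaves T9 blocked (short on res2).
The survivors complete as T6, T3, T5, T1. Check, step by step (starting from the post-abort pool):
  pool = (5, 2, 3, 4)
  T6 needs (5, 2, 3, 3) <= (5, 2, 3, 4) -> finishes; pool += (0, 2, 3, 0) = (5, 4, 6, 4)
  T3 needs (0, 2, 2, 0) <= (5, 4, 6, 4) -> finishes; pool += (2, 0, 1, 1) = (7, 4, 7, 5)
  T5 needs (2, 1, 1, 1) <= (7, 4, 7, 5) -> finishes; pool += (1, 1, 1, 1) = (8, 5, 8, 6)
  T1 needs (0, 3, 8, 3) <= (8, 5, 8, 6) -> finishes; pool += (0, 0, 1, 3) = (8, 5, 9, 9)


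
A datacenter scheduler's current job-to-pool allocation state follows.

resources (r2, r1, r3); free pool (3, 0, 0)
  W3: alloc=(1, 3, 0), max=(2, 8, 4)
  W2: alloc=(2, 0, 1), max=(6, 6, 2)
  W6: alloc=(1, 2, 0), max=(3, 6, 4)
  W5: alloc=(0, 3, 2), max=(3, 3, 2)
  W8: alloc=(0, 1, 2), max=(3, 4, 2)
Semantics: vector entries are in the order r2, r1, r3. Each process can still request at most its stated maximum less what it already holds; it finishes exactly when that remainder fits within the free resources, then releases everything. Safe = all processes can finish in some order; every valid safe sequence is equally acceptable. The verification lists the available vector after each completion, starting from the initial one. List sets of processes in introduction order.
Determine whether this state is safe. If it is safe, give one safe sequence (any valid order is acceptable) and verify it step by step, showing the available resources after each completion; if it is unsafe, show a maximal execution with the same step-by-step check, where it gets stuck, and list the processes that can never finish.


SAFE — a valid safe sequence is W5, W8, W6, W2, W3.
Key observation: the first exact fit in this order is W5 — it needs (3, 0, 0) with (3, 0, 0) free, meeting a requested resource to the last unit.
Check, step by step:
  pool = (3, 0, 0)
  run W5 (needs (3, 0, 0), free (3, 0, 0)); after release of (0, 3, 2) the pool is (3, 3, 2)
  run W8 (needs (3, 3, 0), free (3, 3, 2)); after release of (0, 1, 2) the pool is (3, 4, 4)
  run W6 (needs (2, 4, 4), free (3, 4, 4)); after release of (1, 2, 0) the pool is (4, 6, 4)
  run W2 (needs (4, 6, 1), free (4, 6, 4)); after release of (2, 0, 1) the pool is (6, 6, 5)
  run W3 (needs (1, 5, 4), free (6, 6, 5)); after release of (1, 3, 0) the pool is (7, 9, 5)


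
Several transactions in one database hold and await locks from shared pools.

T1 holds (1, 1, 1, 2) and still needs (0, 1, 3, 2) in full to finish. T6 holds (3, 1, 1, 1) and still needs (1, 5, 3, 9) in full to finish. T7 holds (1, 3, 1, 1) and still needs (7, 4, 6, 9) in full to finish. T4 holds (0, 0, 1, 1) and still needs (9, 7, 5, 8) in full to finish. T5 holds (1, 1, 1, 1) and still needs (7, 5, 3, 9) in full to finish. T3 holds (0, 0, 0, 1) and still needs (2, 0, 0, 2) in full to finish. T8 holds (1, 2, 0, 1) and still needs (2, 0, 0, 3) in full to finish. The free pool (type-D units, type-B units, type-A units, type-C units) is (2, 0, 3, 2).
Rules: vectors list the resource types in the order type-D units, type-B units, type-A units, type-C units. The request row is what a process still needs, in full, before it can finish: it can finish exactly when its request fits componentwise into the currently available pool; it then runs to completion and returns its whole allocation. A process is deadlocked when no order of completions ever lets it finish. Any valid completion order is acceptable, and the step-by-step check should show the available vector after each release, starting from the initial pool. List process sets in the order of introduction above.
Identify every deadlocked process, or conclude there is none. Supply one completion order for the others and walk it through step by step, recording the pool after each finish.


The deadlocked set is T6, T7, T4 and T5.
Key observation: no order helps: past T3, T8, T1, the free pool tops out at (4, 3, 4, 6), below what each blocked process needs in type-B units.
A valid finishing order for the others: T3, T8, T1. Verifying each step:
  pool = (2, 0, 3, 2)
  T3 needs (2, 0, 0, 2) <= (2, 0, 3, 2) -> finishes; pool += (0, 0, 0, 1) = (2, 0, 3, 3)
  T8 needs (2, 0, 0, 3) <= (2, 0, 3, 3) -> finishes; pool += (1, 2, 0, 1) = (3, 2, 3, 4)
  T1 needs (0, 1, 3, 2) <= (3, 2, 3, 4) -> finishes; pool += (1, 1, 1, 2) = (4, 3, 4, 6)
The blocked processes can never fit:
  blocked: T6 wants (1, 5, 3, 9), pool (4, 3, 4, 6) — not enough type-B units and type-C units
  blocked: T7 wants (7, 4, 6, 9), pool (4, 3, 4, 6) — not enough type-D units, type-B units, type-A units and type-C units
  blocked: T4 wants (9, 7, 5, 8), pool (4, 3, 4, 6) — not enough type-D units, type-B units, type-A units and type-C units
  blocked: T5 wants (7, 5, 3, 9), pool (4, 3, 4, 6) — not enough type-D units, type-B units and type-C units


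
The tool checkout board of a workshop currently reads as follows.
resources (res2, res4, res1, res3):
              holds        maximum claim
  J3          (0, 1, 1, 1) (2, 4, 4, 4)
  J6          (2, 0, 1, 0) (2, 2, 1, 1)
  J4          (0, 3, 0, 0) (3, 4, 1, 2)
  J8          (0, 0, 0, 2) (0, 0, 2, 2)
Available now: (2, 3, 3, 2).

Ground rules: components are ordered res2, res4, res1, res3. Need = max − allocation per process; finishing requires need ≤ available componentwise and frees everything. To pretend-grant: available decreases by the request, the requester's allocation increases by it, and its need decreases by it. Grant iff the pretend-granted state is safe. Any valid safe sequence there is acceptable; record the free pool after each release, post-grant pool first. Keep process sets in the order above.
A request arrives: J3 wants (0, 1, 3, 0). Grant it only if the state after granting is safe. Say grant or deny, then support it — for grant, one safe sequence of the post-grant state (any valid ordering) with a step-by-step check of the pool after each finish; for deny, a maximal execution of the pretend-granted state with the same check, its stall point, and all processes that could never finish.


DENY — the pretend-granted state is unsafe.
Key observation: after J6, J4 the pool peaks at (4, 5, 1, 2), and each blocked process is short somewhere: J3 on res3; J8 on res1.
Pretend the grant happened; the run J6, J4 goes as far as possible. Walking it through:
  pool = (2, 2, 0, 2)
  J6 needs (0, 2, 0, 1) <= (2, 2, 0, 2) -> finishes; pool += (2, 0, 1, 0) = (4, 2, 1, 2)
  J4 needs (3, 1, 1, 2) <= (4, 2, 1, 2) -> finishes; pool += (0, 3, 0, 0) = (4, 5, 1, 2)
  blocked: J3 wants (2, 2, 0, 3), pool (4, 5, 1, 2) — not enough res3
  blocked: J8 wants (0, 0, 2, 0), pool (4, 5, 1, 2) — not enough res1
Had the request been granted, J3 and J8 could never finish.


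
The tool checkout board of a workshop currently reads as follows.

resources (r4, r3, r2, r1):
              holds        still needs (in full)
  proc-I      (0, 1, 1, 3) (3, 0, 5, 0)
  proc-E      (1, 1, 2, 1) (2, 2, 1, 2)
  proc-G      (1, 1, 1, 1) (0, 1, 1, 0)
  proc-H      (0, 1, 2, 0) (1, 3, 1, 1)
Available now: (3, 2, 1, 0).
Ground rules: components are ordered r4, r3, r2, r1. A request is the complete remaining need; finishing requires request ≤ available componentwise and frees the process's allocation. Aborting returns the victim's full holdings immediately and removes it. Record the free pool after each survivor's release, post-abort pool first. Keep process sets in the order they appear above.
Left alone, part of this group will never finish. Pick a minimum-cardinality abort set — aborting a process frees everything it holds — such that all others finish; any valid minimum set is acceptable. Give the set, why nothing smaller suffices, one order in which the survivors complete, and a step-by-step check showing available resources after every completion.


Minimum abort set: proc-I.
Key observation: proc-E could never have finished before the abort; with (0, 1, 1, 3) returned by proc-I, it fits at step 1.
Minimality: the empty abort set fails — the state is deadlocked as it stands.
Survivors finish in the order: proc-E, proc-H, proc-G. Step-by-step check (pool after the aborts first):
  pool = (3, 3, 2, 3)
  proc-E needs (2, 2, 1, 2) <= (3, 3, 2, 3) -> finishes; pool += (1, 1, 2, 1) = (4, 4, 4, 4)
  proc-H needs (1, 3, 1, 1) <= (4, 4, 4, 4) -> finishes; pool += (0, 1, 2, 0) = (4, 5, 6, 4)
  proc-G needs (0, 1, 1, 0) <= (4, 5, 6, 4) -> finishes; pool += (1, 1, 1, 1) = (5, 6, 7, 5)


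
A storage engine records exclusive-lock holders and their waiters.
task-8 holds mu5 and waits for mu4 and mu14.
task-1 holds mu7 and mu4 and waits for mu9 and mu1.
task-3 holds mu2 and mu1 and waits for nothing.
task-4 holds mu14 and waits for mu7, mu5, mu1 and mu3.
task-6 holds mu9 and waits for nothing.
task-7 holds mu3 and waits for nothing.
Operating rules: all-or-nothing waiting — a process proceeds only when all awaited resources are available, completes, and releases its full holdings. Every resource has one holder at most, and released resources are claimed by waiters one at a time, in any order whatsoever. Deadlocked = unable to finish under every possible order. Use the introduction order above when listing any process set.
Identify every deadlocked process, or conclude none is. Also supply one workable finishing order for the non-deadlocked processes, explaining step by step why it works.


Deadlocked set: task-8 and task-4.
Key observation: the waits loop around task-8 -> task-4 -> task-8 with no way out; no other process is dragged down with it.
A valid finishing order for the others: task-7, task-6, task-3, task-1.
Step-by-step check:
  task-7: no waits; runs immediately, freeing mu3
  task-6: no waits; runs immediately, freeing mu9
  task-3: no waits; runs immediately, freeing mu2 and mu1
  run task-1 (all its waits — mu9 and mu1 — are resolved); releases mu7 and mu4
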